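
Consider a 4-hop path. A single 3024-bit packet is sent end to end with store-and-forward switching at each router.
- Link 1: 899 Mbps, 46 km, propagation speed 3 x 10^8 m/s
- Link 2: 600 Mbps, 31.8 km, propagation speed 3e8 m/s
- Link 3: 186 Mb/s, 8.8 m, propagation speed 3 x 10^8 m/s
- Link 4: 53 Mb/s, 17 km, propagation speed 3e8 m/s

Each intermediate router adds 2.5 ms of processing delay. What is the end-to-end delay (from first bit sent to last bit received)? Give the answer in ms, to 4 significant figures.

Transmission delays (L/R per hop): 0.00336374, 0.00504, 0.0162581, 0.0570566 ms; sum = 0.0817184 ms.
Propagation delays (d/s per hop): 0.153333, 0.106, 2.93333e-05, 0.0566667 ms; sum = 0.316029 ms.
Processing at 3 router(s): 3 × 2.5 ms = 7.5 ms.
End-to-end = 7.898 ms.

7.898 ms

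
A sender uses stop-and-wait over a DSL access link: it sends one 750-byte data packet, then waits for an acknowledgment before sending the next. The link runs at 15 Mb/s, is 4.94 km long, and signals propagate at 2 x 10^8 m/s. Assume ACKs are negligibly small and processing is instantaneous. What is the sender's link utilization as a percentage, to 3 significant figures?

89.0 %

t_tx = L/R = 6000/15000000 = 0.0004 s.
t_prop = 4940/200000000 = 2.47e-05 s; RTT = 4.94e-05 s.
Cycle = t_tx + RTT = 0.0004494 s.
Utilization = t_tx / cycle = 0.0004/0.0004494 = 89.0 %.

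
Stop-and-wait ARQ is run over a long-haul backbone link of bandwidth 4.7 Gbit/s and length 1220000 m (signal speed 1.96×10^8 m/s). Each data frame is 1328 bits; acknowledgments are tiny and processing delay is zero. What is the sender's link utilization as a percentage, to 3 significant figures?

0.00227 %

t_tx = L/R = 1328/4700000000 = 2.82553e-07 s.
t_prop = 1220000/196000000 = 0.00622449 s; RTT = 0.012449 s.
Cycle = t_tx + RTT = 0.0124493 s.
Utilization = t_tx / cycle = 2.82553e-07/0.0124493 = 0.00227 %.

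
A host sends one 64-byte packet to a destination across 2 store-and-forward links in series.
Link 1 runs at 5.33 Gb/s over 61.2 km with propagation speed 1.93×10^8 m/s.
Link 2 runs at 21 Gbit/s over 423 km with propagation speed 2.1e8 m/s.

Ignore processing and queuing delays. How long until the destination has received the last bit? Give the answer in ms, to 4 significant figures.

L = 64 × 8 = 512 bits.
Transmission delays (L/R per hop): 9.606e-05, 2.4381e-05 ms; sum = 0.000120441 ms.
Propagation delays (d/s per hop): 0.317098, 2.01429 ms; sum = 2.33138 ms.
End-to-end = 2.332 ms.

2.332 ms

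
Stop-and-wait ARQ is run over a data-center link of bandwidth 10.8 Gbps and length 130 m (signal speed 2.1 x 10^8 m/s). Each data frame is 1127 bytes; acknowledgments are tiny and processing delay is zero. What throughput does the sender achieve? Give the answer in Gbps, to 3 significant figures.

t_tx = L/R = 9016/10800000000 = 8.34815e-07 s.
t_prop = 130/210000000 = 6.19048e-07 s; RTT = 1.2381e-06 s.
Cycle = t_tx + RTT = 2.07291e-06 s.
Throughput = L / cycle = 9016 / 2.07291e-06 = 4.35 Gbps.

4.35 Gbps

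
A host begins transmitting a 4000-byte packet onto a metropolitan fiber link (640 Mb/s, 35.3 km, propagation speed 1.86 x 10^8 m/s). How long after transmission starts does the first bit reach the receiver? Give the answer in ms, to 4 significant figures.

0.1898 ms

First bit experiences only propagation delay: d/s = 35300/186000000 = 0.1898 ms.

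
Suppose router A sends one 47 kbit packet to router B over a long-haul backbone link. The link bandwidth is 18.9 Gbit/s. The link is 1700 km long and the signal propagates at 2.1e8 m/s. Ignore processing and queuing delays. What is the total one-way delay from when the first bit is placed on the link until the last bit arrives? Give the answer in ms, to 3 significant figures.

8.10 ms

L = 47000 bits.
Transmission delay = L/R = 47000 / 18900000000 = 0.00248677 ms.
Propagation delay = d/s = 1700000 m / 210000000 m/s = 8.09524 ms.
Total = 8.10 ms.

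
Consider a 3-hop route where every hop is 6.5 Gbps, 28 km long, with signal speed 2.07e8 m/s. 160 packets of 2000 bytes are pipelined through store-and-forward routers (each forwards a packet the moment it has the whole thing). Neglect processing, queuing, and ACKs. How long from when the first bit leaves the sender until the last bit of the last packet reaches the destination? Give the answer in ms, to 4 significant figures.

Per-hop transmission t_tx = L/R = 16000/6500000000 = 0.00246154 ms.
Per-hop propagation t_prop = 28000/2.07e+08 = 0.135266 ms.
Pipeline fill: first packet needs 3·t_tx to clear all hops; remaining 159 packets each add one t_tx.
Total = (3+160-1)·t_tx + 3·t_prop = 162·0.00246154 + 3·0.135266 = 0.8046 ms.

0.8046 ms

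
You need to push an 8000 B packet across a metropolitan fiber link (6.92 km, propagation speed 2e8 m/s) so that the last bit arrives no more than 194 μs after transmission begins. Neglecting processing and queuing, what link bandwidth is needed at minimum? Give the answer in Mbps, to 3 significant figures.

L = 64000 bits.
Propagation delay = 6920 / 200000000 = 34.6 μs.
Transmission budget = 194 − 34.6 = 159.4 μs.
R ≥ L / t_tx = 64000 bits / 0.0001594 s = 402 Mbps.

402 Mbps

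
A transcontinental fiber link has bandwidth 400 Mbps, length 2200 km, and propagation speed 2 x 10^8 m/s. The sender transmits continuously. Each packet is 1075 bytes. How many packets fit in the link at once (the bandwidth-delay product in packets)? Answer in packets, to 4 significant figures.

Propagation delay = 2200000 / 200000000 = 0.011 s.
BDP = R × t_prop = 400000000 × 0.011 = 4400000 bits.
In packets of 8600 bits: 511.6 packets.

511.6 packets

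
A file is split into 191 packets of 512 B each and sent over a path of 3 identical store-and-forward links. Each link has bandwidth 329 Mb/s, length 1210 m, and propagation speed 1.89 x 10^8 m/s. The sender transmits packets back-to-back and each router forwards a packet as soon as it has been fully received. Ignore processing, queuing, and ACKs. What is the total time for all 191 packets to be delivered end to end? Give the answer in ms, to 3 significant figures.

2.42 ms

Per-hop transmission t_tx = L/R = 4096/329000000 = 0.0124498 ms.
Per-hop propagation t_prop = 1210/189000000 = 0.00640212 ms.
Pipeline fill: first packet needs 3·t_tx to clear all hops; remaining 190 packets each add one t_tx.
Total = (3+191-1)·t_tx + 3·t_prop = 193·0.0124498 + 3·0.00640212 = 2.42 ms.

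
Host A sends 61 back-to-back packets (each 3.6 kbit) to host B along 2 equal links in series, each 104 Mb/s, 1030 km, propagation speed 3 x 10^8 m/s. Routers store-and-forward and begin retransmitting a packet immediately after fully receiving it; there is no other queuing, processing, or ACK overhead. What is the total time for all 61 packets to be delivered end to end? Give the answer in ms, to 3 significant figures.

9.01 ms

Per-hop transmission t_tx = L/R = 3600/104000000 = 0.0346154 ms.
Per-hop propagation t_prop = 1030000/300000000 = 3.43333 ms.
Pipeline fill: first packet needs 2·t_tx to clear all hops; remaining 60 packets each add one t_tx.
Total = (2+61-1)·t_tx + 2·t_prop = 62·0.0346154 + 2·3.43333 = 9.01 ms.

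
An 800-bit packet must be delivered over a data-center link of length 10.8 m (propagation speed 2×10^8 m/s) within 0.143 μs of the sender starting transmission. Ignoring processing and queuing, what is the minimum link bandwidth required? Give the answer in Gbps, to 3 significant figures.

Propagation delay = 10.8 / 200000000 = 0.054 μs.
Transmission budget = 0.143 − 0.054 = 0.089 μs.
R ≥ L / t_tx = 800 bits / 8.9e-08 s = 8.99 Gbps.

8.99 Gbps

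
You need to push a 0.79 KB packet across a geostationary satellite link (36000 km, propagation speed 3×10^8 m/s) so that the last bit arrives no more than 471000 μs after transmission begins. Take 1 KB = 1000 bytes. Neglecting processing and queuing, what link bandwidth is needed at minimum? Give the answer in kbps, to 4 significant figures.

L = 6320 bits.
Propagation delay = 36000000 / 300000000 = 120000 μs.
Transmission budget = 471000 − 120000 = 351000 μs.
R ≥ L / t_tx = 6320 bits / 0.351 s = 18.01 kbps.

18.01 kbps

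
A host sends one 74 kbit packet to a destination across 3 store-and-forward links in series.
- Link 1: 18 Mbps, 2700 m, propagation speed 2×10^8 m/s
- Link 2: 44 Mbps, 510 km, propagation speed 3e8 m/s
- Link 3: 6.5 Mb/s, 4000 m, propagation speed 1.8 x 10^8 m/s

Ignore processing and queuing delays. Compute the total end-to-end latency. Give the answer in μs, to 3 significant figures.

L = 74000 bits.
Transmission delays (L/R per hop): 4111.11, 1681.82, 11384.6 μs; sum = 17177.5 μs.
Propagation delays (d/s per hop): 13.5, 1700, 22.2222 μs; sum = 1735.72 μs.
End-to-end = 18900 μs.

18900 μs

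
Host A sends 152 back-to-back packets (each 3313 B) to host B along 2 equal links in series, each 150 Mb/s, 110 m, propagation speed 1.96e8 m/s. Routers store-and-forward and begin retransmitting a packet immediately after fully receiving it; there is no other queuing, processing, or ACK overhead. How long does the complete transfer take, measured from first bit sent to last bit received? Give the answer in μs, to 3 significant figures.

27000 μs

Per-hop transmission t_tx = L/R = 26504/150000000 = 176.693 μs.
Per-hop propagation t_prop = 110/196000000 = 0.561224 μs.
Pipeline fill: first packet needs 2·t_tx to clear all hops; remaining 151 packets each add one t_tx.
Total = (2+152-1)·t_tx + 2·t_prop = 153·176.693 + 2·0.561224 = 27000 μs.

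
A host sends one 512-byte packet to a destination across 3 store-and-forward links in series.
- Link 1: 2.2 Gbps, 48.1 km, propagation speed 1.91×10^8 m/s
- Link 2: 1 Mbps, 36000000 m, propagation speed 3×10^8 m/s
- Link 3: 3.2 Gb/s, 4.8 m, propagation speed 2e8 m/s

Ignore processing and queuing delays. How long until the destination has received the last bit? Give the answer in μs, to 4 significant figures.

124400 μs

L = 512 × 8 = 4096 bits.
Transmission delays (L/R per hop): 1.86182, 4096, 1.28 μs; sum = 4099.14 μs.
Propagation delays (d/s per hop): 251.832, 120000, 0.024 μs; sum = 120252 μs.
End-to-end = 124400 μs.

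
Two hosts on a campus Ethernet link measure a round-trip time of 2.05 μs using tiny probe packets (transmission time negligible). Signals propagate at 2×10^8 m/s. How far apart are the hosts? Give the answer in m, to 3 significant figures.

One-way propagation = RTT/2 = 1.025 μs.
d = s × t = 200000000 × 1.025e-06 = 205 m.

205 m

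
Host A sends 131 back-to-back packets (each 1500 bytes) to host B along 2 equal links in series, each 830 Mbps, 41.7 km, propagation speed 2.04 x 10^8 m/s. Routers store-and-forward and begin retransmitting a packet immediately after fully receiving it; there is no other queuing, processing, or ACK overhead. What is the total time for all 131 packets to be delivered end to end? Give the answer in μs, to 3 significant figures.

Per-hop transmission t_tx = L/R = 12000/830000000 = 14.4578 μs.
Per-hop propagation t_prop = 41700/204000000 = 204.412 μs.
Pipeline fill: first packet needs 2·t_tx to clear all hops; remaining 130 packets each add one t_tx.
Total = (2+131-1)·t_tx + 2·t_prop = 132·14.4578 + 2·204.412 = 2320 μs.

2320 μs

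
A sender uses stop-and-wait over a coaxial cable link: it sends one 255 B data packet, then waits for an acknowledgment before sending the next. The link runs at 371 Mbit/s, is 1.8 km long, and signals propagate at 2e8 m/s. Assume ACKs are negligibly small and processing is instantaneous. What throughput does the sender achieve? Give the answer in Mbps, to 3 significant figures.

86.8 Mbps

t_tx = L/R = 2040/371000000 = 5.49865e-06 s.
t_prop = 1800/200000000 = 9e-06 s; RTT = 1.8e-05 s.
Cycle = t_tx + RTT = 2.34987e-05 s.
Throughput = L / cycle = 2040 / 2.34987e-05 = 86.8 Mbps.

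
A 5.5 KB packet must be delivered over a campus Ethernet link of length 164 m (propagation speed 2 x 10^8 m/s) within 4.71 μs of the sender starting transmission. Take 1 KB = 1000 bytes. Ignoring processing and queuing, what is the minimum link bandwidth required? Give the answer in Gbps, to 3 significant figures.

L = 44000 bits.
Propagation delay = 164 / 200000000 = 0.82 μs.
Transmission budget = 4.71 − 0.82 = 3.89 μs.
R ≥ L / t_tx = 44000 bits / 3.89e-06 s = 11.3 Gbps.

11.3 Gbps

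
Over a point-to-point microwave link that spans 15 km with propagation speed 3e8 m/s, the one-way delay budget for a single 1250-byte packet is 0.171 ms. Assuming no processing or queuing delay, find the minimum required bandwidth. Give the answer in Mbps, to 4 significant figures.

82.64 Mbps

L = 10000 bits.
Propagation delay = 15000 / 300000000 = 0.05 ms.
Transmission budget = 0.171 − 0.05 = 0.121 ms.
R ≥ L / t_tx = 10000 bits / 0.000121 s = 82.64 Mbps.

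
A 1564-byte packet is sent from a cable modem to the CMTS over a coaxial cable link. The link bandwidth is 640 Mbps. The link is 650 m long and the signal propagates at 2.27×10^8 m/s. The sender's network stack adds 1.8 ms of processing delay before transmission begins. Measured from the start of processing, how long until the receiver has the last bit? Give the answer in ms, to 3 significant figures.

1.82 ms

L = 1564 × 8 = 12512 bits.
Transmission delay = L/R = 12512 / 640000000 = 0.01955 ms.
Propagation delay = d/s = 650 m / 227000000 m/s = 0.00286344 ms.
Plus processing delay 1.8 ms = 1.8 ms.
Total = 1.82 ms.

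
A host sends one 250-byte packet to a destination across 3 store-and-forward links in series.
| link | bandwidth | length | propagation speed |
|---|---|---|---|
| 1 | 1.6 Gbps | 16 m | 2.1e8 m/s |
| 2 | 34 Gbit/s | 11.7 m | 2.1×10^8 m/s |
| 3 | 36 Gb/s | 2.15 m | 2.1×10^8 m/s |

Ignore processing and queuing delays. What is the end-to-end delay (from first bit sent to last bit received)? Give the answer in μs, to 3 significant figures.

L = 250 × 8 = 2000 bits.
Transmission delays (L/R per hop): 1.25, 0.0588235, 0.0555556 μs; sum = 1.36438 μs.
Propagation delays (d/s per hop): 0.0761905, 0.0557143, 0.0102381 μs; sum = 0.142143 μs.
End-to-end = 1.51 μs.

1.51 μs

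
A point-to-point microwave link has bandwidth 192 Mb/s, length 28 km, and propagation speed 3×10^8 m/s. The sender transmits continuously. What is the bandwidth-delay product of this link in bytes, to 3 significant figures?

2240 bytes

Propagation delay = 28000 / 300000000 = 9.33333e-05 s.
BDP = R × t_prop = 192000000 × 9.33333e-05 = 17920 bits.
In bytes: 17920/8 = 2240 bytes.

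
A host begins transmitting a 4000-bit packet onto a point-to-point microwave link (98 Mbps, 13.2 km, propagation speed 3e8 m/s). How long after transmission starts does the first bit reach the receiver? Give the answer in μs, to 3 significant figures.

First bit experiences only propagation delay: d/s = 13200/300000000 = 44.0 μs.

44.0 μs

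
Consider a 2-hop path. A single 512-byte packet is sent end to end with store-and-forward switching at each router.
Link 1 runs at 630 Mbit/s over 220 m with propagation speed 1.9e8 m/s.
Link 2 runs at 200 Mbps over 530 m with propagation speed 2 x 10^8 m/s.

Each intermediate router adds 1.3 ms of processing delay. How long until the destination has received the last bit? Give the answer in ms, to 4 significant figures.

1.331 ms

L = 512 × 8 = 4096 bits.
Transmission delays (L/R per hop): 0.00650159, 0.02048 ms; sum = 0.0269816 ms.
Propagation delays (d/s per hop): 0.00115789, 0.00265 ms; sum = 0.00380789 ms.
Processing at 1 router(s): 1 × 1.3 ms = 1.3 ms.
End-to-end = 1.331 ms.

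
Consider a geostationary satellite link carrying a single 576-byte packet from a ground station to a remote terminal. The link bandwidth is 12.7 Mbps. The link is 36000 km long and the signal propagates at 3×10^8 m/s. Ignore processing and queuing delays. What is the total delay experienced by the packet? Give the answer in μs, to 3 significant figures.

120000 μs

L = 576 × 8 = 4608 bits.
Transmission delay = L/R = 4608 / 12700000 = 362.835 μs.
Propagation delay = d/s = 36000000 m / 300000000 m/s = 120000 μs.
Total = 120000 μs.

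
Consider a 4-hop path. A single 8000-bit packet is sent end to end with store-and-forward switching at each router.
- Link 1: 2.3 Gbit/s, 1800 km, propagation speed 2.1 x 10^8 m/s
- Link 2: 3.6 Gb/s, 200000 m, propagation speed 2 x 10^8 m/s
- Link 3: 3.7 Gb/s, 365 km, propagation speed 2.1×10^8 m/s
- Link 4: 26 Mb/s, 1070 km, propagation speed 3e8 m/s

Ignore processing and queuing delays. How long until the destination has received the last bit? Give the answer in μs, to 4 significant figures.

15190 μs

Transmission delays (L/R per hop): 3.47826, 2.22222, 2.16216, 307.692 μs; sum = 315.555 μs.
Propagation delays (d/s per hop): 8571.43, 1000, 1738.1, 3566.67 μs; sum = 14876.2 μs.
End-to-end = 15190 μs.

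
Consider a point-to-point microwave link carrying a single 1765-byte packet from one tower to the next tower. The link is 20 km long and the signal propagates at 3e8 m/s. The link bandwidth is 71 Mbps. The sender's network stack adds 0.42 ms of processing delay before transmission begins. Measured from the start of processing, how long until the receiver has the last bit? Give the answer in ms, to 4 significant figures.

0.6855 ms

L = 1765 × 8 = 14120 bits.
Transmission delay = L/R = 14120 / 71000000 = 0.198873 ms.
Propagation delay = d/s = 20000 m / 300000000 m/s = 0.0666667 ms.
Plus processing delay 0.42 ms = 0.42 ms.
Total = 0.6855 ms.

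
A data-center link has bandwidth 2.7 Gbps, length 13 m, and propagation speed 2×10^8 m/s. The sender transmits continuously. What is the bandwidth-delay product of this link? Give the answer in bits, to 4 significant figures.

Propagation delay = 13 / 200000000 = 6.5e-08 s.
BDP = R × t_prop = 2700000000 × 6.5e-08 = 175.5 bits.

175.5 bits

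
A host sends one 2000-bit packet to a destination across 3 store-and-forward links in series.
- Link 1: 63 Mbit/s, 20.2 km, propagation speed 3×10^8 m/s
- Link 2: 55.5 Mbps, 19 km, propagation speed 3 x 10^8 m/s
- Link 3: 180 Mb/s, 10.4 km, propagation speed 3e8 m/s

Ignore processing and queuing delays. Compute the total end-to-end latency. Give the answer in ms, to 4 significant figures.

0.2442 ms

Transmission delays (L/R per hop): 0.031746, 0.036036, 0.0111111 ms; sum = 0.0788932 ms.
Propagation delays (d/s per hop): 0.0673333, 0.0633333, 0.0346667 ms; sum = 0.165333 ms.
End-to-end = 0.2442 ms.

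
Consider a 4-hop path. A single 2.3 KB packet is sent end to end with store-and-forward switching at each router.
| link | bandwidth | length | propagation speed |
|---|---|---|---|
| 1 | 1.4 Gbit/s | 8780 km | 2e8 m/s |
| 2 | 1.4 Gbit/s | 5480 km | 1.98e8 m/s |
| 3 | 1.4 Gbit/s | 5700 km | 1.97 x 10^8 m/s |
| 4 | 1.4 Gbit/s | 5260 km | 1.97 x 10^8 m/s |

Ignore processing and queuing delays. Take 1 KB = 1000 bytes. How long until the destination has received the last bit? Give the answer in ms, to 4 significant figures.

127.3 ms

L = 18400 bits.
Transmission delay per hop = L/R = 18400/1400000000 = 0.0131429 ms; 4 hops → 0.0525714 ms.
Propagation delays (d/s per hop): 43.9, 27.6768, 28.934, 26.7005 ms; sum = 127.211 ms.
End-to-end = 127.3 ms.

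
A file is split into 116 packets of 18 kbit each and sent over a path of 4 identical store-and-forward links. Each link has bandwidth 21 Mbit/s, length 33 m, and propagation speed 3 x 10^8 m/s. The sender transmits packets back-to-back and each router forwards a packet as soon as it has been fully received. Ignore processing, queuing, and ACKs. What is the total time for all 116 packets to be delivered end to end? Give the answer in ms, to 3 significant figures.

Per-hop transmission t_tx = L/R = 18000/21000000 = 0.857143 ms.
Per-hop propagation t_prop = 33/300000000 = 0.00011 ms.
Pipeline fill: first packet needs 4·t_tx to clear all hops; remaining 115 packets each add one t_tx.
Total = (4+116-1)·t_tx + 4·t_prop = 119·0.857143 + 4·0.00011 = 102 ms.

102 ms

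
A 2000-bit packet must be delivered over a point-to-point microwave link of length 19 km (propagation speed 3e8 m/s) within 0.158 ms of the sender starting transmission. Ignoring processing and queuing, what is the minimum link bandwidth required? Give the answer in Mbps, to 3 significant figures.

Propagation delay = 19000 / 300000000 = 0.0633333 ms.
Transmission budget = 0.158 − 0.0633333 = 0.0946667 ms.
R ≥ L / t_tx = 2000 bits / 9.46667e-05 s = 21.1 Mbps.

21.1 Mbps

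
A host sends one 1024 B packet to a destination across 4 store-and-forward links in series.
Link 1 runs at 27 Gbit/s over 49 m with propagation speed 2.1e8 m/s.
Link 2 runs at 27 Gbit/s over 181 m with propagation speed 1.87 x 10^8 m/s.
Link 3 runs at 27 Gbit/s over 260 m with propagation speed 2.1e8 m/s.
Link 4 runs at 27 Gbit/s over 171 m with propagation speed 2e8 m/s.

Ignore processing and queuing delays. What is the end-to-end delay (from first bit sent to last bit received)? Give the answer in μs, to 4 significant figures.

L = 1024 × 8 = 8192 bits.
Transmission delay per hop = L/R = 8192/27000000000 = 0.303407 μs; 4 hops → 1.21363 μs.
Propagation delays (d/s per hop): 0.233333, 0.967914, 1.2381, 0.855 μs; sum = 3.29434 μs.
End-to-end = 4.508 μs.

4.508 μs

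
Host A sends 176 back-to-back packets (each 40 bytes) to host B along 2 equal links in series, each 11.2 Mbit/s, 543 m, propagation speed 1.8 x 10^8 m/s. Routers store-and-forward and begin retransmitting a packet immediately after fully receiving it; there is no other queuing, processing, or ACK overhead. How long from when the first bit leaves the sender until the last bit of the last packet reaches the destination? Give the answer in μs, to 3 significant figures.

5060 μs

Per-hop transmission t_tx = L/R = 320/11200000 = 28.5714 μs.
Per-hop propagation t_prop = 543/180000000 = 3.01667 μs.
Pipeline fill: first packet needs 2·t_tx to clear all hops; remaining 175 packets each add one t_tx.
Total = (2+176-1)·t_tx + 2·t_prop = 177·28.5714 + 2·3.01667 = 5060 μs.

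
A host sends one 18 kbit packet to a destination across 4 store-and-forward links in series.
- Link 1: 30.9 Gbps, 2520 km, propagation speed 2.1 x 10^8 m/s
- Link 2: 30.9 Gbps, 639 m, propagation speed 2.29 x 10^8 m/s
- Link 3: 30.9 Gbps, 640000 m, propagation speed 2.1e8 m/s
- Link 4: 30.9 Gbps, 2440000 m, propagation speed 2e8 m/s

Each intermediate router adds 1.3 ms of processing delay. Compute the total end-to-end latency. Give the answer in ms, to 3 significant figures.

L = 18000 bits.
Transmission delay per hop = L/R = 18000/30900000000 = 0.000582524 ms; 4 hops → 0.0023301 ms.
Propagation delays (d/s per hop): 12, 0.00279039, 3.04762, 12.2 ms; sum = 27.2504 ms.
Processing at 3 router(s): 3 × 1.3 ms = 3.9 ms.
End-to-end = 31.2 ms.

31.2 ms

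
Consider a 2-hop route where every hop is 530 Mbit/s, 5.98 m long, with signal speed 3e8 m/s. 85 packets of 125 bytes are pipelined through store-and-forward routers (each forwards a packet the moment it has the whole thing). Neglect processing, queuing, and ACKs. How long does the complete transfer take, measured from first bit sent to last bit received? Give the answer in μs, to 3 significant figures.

Per-hop transmission t_tx = L/R = 1000/530000000 = 1.88679 μs.
Per-hop propagation t_prop = 5.98/300000000 = 0.0199333 μs.
Pipeline fill: first packet needs 2·t_tx to clear all hops; remaining 84 packets each add one t_tx.
Total = (2+85-1)·t_tx + 2·t_prop = 86·1.88679 + 2·0.0199333 = 162 μs.

162 μs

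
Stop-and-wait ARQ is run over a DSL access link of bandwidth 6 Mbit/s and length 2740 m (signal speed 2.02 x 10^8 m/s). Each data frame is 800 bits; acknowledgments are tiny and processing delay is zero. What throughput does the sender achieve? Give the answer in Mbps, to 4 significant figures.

4.986 Mbps

t_tx = L/R = 800/6000000 = 0.000133333 s.
t_prop = 2740/202000000 = 1.35644e-05 s; RTT = 2.71287e-05 s.
Cycle = t_tx + RTT = 0.000160462 s.
Throughput = L / cycle = 800 / 0.000160462 = 4.986 Mbps.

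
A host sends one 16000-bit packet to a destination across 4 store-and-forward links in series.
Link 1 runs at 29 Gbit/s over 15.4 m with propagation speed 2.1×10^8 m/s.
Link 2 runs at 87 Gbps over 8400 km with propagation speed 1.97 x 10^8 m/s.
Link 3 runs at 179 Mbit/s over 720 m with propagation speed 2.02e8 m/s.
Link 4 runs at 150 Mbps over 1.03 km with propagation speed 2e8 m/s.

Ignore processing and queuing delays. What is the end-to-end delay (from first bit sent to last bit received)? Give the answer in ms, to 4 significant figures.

42.85 ms

Transmission delays (L/R per hop): 0.000551724, 0.000183908, 0.0893855, 0.106667 ms; sum = 0.196788 ms.
Propagation delays (d/s per hop): 7.33333e-05, 42.6396, 0.00356436, 0.00515 ms; sum = 42.6484 ms.
End-to-end = 42.85 ms.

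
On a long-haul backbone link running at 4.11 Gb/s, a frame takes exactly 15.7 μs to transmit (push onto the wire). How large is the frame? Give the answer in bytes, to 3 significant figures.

8070 bytes

L = R × t_tx = 4.11e+09 b/s × 1.57e-05 s = 64527 bits.
In bytes: 64527 / 8 = 8070 bytes.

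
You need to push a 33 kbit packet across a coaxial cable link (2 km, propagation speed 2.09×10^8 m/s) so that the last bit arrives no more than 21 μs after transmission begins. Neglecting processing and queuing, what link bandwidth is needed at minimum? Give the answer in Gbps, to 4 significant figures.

Propagation delay = 2000 / 209000000 = 9.56938 μs.
Transmission budget = 21 − 9.56938 = 11.4306 μs.
R ≥ L / t_tx = 33000 bits / 1.14306e-05 s = 2.887 Gbps.

2.887 Gbps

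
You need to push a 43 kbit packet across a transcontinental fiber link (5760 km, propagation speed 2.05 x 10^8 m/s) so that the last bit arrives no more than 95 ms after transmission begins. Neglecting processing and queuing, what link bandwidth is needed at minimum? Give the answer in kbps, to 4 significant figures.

Propagation delay = 5760000 / 2.05e+08 = 28.0976 ms.
Transmission budget = 95 − 28.0976 = 66.9024 ms.
R ≥ L / t_tx = 43000 bits / 0.0669024 s = 642.7 kbps.

642.7 kbps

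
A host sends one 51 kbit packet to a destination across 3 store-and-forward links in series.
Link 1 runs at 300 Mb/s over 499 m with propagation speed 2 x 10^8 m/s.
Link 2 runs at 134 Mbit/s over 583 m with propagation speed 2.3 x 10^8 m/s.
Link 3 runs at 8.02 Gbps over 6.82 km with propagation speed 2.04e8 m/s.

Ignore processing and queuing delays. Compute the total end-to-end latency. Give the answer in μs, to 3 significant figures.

L = 51000 bits.
Transmission delays (L/R per hop): 170, 380.597, 6.3591 μs; sum = 556.956 μs.
Propagation delays (d/s per hop): 2.495, 2.53478, 33.4314 μs; sum = 38.4612 μs.
End-to-end = 595 μs.

595 μs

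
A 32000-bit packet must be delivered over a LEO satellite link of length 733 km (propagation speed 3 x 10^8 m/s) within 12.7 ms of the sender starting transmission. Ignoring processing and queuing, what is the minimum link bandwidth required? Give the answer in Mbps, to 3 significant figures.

Propagation delay = 733000 / 300000000 = 2.44333 ms.
Transmission budget = 12.7 − 2.44333 = 10.2567 ms.
R ≥ L / t_tx = 32000 bits / 0.0102567 s = 3.12 Mbps.

3.12 Mbps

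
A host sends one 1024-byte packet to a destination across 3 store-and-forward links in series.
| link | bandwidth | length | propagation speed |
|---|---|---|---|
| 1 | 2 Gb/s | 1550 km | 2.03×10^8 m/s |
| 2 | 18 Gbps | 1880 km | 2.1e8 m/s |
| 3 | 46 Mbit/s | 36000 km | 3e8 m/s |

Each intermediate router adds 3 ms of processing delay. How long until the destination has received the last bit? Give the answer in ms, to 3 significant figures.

L = 1024 × 8 = 8192 bits.
Transmission delays (L/R per hop): 0.004096, 0.000455111, 0.178087 ms; sum = 0.182638 ms.
Propagation delays (d/s per hop): 7.63547, 8.95238, 120 ms; sum = 136.588 ms.
Processing at 2 router(s): 2 × 3 ms = 6 ms.
End-to-end = 143 ms.

143 ms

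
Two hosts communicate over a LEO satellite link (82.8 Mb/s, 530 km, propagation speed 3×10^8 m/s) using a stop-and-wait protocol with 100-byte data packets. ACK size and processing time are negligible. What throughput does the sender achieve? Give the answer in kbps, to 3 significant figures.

226 kbps

t_tx = L/R = 800/82800000 = 9.66184e-06 s.
t_prop = 530000/300000000 = 0.00176667 s; RTT = 0.00353333 s.
Cycle = t_tx + RTT = 0.003543 s.
Throughput = L / cycle = 800 / 0.003543 = 226 kbps.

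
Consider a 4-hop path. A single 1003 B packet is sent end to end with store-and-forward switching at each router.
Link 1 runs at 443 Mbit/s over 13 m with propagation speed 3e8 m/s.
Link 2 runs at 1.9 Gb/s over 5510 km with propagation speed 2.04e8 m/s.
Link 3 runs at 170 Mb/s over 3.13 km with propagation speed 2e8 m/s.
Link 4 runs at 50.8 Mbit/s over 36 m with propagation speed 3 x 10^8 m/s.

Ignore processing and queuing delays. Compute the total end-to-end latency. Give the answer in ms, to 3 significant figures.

L = 1003 × 8 = 8024 bits.
Transmission delays (L/R per hop): 0.0181129, 0.00422316, 0.0472, 0.157953 ms; sum = 0.227489 ms.
Propagation delays (d/s per hop): 4.33333e-05, 27.0098, 0.01565, 0.00012 ms; sum = 27.0256 ms.
End-to-end = 27.3 ms.

27.3 ms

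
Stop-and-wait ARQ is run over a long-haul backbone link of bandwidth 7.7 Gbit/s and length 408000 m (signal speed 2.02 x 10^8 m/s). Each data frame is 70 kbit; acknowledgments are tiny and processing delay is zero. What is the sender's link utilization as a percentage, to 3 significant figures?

0.225 %

t_tx = L/R = 70000/7700000000 = 9.09091e-06 s.
t_prop = 408000/202000000 = 0.0020198 s; RTT = 0.0040396 s.
Cycle = t_tx + RTT = 0.00404869 s.
Utilization = t_tx / cycle = 9.09091e-06/0.00404869 = 0.225 %.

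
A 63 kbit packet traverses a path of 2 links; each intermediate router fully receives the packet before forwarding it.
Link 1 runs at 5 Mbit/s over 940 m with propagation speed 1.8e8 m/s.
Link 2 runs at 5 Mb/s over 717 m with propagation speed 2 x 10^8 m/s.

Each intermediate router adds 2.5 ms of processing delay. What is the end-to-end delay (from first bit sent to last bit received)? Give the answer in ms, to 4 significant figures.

L = 63000 bits.
Transmission delays (L/R per hop): 12.6, 12.6 ms; sum = 25.2 ms.
Propagation delays (d/s per hop): 0.00522222, 0.003585 ms; sum = 0.00880722 ms.
Processing at 1 router(s): 1 × 2.5 ms = 2.5 ms.
End-to-end = 27.71 ms.

27.71 ms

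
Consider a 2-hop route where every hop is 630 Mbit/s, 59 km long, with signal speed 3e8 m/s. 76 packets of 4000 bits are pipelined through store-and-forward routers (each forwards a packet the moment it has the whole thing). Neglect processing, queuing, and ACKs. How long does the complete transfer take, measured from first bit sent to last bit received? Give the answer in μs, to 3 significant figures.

Per-hop transmission t_tx = L/R = 4000/630000000 = 6.34921 μs.
Per-hop propagation t_prop = 59000/300000000 = 196.667 μs.
Pipeline fill: first packet needs 2·t_tx to clear all hops; remaining 75 packets each add one t_tx.
Total = (2+76-1)·t_tx + 2·t_prop = 77·6.34921 + 2·196.667 = 882 μs.

882 μs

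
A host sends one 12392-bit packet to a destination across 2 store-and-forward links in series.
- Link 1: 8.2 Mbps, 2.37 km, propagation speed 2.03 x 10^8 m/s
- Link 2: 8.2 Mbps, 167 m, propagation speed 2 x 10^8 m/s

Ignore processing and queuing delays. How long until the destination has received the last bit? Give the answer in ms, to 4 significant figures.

3.035 ms

Transmission delay per hop = L/R = 12392/8.2e+06 = 1.51122 ms; 2 hops → 3.02244 ms.
Propagation delays (d/s per hop): 0.0116749, 0.000835 ms; sum = 0.0125099 ms.
End-to-end = 3.035 ms.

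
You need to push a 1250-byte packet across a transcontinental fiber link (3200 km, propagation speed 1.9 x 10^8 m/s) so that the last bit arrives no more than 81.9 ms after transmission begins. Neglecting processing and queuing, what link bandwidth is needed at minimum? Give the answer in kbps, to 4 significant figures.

153.7 kbps

L = 10000 bits.
Propagation delay = 3200000 / 190000000 = 16.8421 ms.
Transmission budget = 81.9 − 16.8421 = 65.0579 ms.
R ≥ L / t_tx = 10000 bits / 0.0650579 s = 153.7 kbps.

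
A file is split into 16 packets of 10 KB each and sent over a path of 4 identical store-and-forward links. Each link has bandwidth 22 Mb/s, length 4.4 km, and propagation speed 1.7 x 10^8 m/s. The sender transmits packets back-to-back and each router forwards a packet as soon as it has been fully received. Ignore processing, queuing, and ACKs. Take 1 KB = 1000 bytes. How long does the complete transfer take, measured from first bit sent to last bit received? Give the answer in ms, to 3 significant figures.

69.2 ms

Per-hop transmission t_tx = L/R = 80000/22000000 = 3.63636 ms.
Per-hop propagation t_prop = 4400/170000000 = 0.0258824 ms.
Pipeline fill: first packet needs 4·t_tx to clear all hops; remaining 15 packets each add one t_tx.
Total = (4+16-1)·t_tx + 4·t_prop = 19·3.63636 + 4·0.0258824 = 69.2 ms.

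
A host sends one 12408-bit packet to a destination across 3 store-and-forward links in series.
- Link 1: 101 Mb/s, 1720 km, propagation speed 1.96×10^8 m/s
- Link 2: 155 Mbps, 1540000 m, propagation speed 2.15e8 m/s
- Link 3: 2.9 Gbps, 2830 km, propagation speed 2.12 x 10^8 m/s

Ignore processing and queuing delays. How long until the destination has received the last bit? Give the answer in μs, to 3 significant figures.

29500 μs

Transmission delays (L/R per hop): 122.851, 80.0516, 4.27862 μs; sum = 207.182 μs.
Propagation delays (d/s per hop): 8775.51, 7162.79, 13349.1 μs; sum = 29287.4 μs.
End-to-end = 29500 μs.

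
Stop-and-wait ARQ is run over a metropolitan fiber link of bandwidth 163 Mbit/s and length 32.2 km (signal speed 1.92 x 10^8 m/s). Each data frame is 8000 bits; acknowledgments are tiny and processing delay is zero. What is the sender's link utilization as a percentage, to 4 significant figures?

t_tx = L/R = 8000/163000000 = 4.90798e-05 s.
t_prop = 32200/192000000 = 0.000167708 s; RTT = 0.000335417 s.
Cycle = t_tx + RTT = 0.000384496 s.
Utilization = t_tx / cycle = 4.90798e-05/0.000384496 = 12.76 %.

12.76 %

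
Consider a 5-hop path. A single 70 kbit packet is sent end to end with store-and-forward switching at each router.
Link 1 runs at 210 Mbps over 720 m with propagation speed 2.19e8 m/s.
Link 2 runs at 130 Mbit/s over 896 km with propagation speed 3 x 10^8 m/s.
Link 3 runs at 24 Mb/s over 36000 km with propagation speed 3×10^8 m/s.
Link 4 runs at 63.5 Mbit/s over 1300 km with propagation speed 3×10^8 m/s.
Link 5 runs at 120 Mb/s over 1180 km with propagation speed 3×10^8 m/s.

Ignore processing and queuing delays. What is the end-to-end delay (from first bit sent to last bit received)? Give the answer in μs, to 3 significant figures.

L = 70000 bits.
Transmission delays (L/R per hop): 333.333, 538.462, 2916.67, 1102.36, 583.333 μs; sum = 5474.16 μs.
Propagation delays (d/s per hop): 3.28767, 2986.67, 120000, 4333.33, 3933.33 μs; sum = 131257 μs.
End-to-end = 137000 μs.

137000 μs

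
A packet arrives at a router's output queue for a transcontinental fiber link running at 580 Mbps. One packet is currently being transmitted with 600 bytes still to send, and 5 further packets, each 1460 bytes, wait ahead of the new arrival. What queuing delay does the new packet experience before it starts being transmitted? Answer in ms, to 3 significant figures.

Each queued packet: L/R = 11680/580000000 = 0.0201379 ms.
5 queued → 0.10069 ms.
Plus remaining 4800 bits of current packet: 0.00827586 ms.
Queuing delay = 0.109 ms.

0.109 ms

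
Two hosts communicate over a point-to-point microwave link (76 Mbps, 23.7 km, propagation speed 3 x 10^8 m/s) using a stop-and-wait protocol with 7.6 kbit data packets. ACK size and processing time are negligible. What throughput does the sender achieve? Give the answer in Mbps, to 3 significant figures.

t_tx = L/R = 7600/76000000 = 0.0001 s.
t_prop = 23700/300000000 = 7.9e-05 s; RTT = 0.000158 s.
Cycle = t_tx + RTT = 0.000258 s.
Throughput = L / cycle = 7600 / 0.000258 = 29.5 Mbps.

29.5 Mbps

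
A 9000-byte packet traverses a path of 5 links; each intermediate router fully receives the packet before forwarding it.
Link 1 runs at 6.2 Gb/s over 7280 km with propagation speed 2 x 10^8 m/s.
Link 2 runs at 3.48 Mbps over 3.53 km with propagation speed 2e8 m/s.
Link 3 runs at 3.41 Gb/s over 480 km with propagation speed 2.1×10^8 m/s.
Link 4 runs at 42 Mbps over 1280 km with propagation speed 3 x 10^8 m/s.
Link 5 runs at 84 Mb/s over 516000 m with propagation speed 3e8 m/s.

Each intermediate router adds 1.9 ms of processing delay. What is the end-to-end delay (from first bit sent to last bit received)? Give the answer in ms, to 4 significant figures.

75.58 ms

L = 9000 × 8 = 72000 bits.
Transmission delays (L/R per hop): 0.0116129, 20.6897, 0.0211144, 1.71429, 0.857143 ms; sum = 23.2938 ms.
Propagation delays (d/s per hop): 36.4, 0.01765, 2.28571, 4.26667, 1.72 ms; sum = 44.69 ms.
Processing at 4 router(s): 4 × 1.9 ms = 7.6 ms.
End-to-end = 75.58 ms.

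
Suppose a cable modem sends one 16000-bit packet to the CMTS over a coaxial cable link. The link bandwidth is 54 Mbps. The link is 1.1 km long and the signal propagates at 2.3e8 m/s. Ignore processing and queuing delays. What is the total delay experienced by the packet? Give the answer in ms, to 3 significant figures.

0.301 ms

Transmission delay = L/R = 16000 / 54000000 = 0.296296 ms.
Propagation delay = d/s = 1100 m / 2.3e+08 m/s = 0.00478261 ms.
Total = 0.301 ms.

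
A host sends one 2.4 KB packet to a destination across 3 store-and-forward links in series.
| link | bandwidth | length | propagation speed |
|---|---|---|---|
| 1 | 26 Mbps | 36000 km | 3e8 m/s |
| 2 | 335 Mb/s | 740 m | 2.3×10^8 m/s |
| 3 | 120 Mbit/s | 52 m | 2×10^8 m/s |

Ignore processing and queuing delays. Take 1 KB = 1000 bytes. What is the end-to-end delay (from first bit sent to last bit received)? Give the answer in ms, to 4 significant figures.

121.0 ms

L = 19200 bits.
Transmission delays (L/R per hop): 0.738462, 0.0573134, 0.16 ms; sum = 0.955775 ms.
Propagation delays (d/s per hop): 120, 0.00321739, 0.00026 ms; sum = 120.003 ms.
End-to-end = 121.0 ms.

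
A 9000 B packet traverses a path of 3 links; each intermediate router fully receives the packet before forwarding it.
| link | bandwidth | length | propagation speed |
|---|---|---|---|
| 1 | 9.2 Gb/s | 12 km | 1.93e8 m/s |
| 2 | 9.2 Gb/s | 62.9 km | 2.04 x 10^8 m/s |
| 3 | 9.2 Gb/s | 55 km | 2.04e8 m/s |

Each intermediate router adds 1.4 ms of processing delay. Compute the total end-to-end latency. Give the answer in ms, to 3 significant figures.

L = 9000 × 8 = 72000 bits.
Transmission delay per hop = L/R = 72000/9200000000 = 0.00782609 ms; 3 hops → 0.0234783 ms.
Propagation delays (d/s per hop): 0.0621762, 0.308333, 0.269608 ms; sum = 0.640117 ms.
Processing at 2 router(s): 2 × 1.4 ms = 2.8 ms.
End-to-end = 3.46 ms.

3.46 ms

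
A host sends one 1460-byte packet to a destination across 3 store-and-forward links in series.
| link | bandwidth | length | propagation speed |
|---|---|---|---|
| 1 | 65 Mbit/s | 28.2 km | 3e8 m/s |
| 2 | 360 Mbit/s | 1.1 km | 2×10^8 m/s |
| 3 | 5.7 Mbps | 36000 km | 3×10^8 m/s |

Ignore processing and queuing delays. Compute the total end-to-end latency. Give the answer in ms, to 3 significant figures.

L = 1460 × 8 = 11680 bits.
Transmission delays (L/R per hop): 0.179692, 0.0324444, 2.04912 ms; sum = 2.26126 ms.
Propagation delays (d/s per hop): 0.094, 0.0055, 120 ms; sum = 120.1 ms.
End-to-end = 122 ms.

122 ms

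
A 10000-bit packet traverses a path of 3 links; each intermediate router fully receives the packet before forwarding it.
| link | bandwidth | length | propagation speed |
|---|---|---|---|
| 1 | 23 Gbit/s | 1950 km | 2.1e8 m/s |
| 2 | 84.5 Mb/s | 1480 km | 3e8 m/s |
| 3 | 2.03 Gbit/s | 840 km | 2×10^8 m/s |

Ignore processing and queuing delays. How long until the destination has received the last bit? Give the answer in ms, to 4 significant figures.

18.54 ms

Transmission delays (L/R per hop): 0.000434783, 0.118343, 0.00492611 ms; sum = 0.123704 ms.
Propagation delays (d/s per hop): 9.28571, 4.93333, 4.2 ms; sum = 18.419 ms.
End-to-end = 18.54 ms.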